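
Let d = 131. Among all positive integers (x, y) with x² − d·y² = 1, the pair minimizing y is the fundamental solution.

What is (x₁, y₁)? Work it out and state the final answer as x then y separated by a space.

[11; 2,4,11,4,2,22] for √131; ℓ=6 ⇒ convergent index 5
a_0=11:  p_0=11·1+0=11,  q_0=11·0+1=1
…
a_3=11:  p_3=11·103+23=1156,  q_3=11·9+2=101
a_4=4:  p_4=4·1156+103=4727,  q_4=4·101+9=413
a_5=2:  p_5=2·4727+1156=10610,  q_5=2·413+101=927
→ (10610, 927).  Check: 10610²=112572100, 131·927²=112572099, difference 1.

10610 927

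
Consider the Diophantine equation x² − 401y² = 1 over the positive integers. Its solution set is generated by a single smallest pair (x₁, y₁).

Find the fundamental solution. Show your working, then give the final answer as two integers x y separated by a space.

801 40

√401 = [20; 40, …], period ℓ=1 (odd) → k=1
a_0=20:  p_0=20·1+0=20,  q_0=20·0+1=1
a_1=40:  p_1=40·20+1=801,  q_1=40·1+0=40
(x₁, y₁) = (801, 40);  801² − 401·40² = 1 ✓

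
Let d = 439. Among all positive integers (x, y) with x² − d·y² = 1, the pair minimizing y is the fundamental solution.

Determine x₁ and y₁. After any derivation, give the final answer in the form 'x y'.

√439 = [20; 1,19,1,40, …], period ℓ=4 (even) → k=3
step 0: (20, 1)  from 20·(1,0) + (0,1)
…
step 2: (419, 20)  from 19·(21,1) + (20,1)
step 3: (440, 21)  from 1·(419,20) + (21,1)
(x₁, y₁) = (440, 21);  440² − 439·21² = 1 ✓

440 21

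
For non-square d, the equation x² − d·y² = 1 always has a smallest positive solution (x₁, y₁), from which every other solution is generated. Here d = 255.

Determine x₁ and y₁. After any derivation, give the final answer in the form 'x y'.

16 1

√255 → a₀=15, period (1,30); ℓ=2 even so k=1
k=0  a_k=15  p_k/q_k = 15/1
k=1  a_k=1  p_k/q_k = 16/1
→ (16, 1).  Check: 16²=256, 255·1²=255, difference 1.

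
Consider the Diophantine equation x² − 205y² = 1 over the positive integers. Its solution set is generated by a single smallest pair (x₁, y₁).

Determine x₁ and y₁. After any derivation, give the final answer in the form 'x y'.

39689 2772

√205 = [14; 3,6,1,4,1,6,3,28, …], period ℓ=8 (even) → k=7
i=0: a=14 ⇒ p=14, q=1
i=1: a=3 ⇒ p=43, q=3
…
i=3: a=1 ⇒ p=315, q=22
…
i=6: a=6 ⇒ p=12614, q=881
i=7: a=3 ⇒ p=39689, q=2772
(x₁, y₁) = (39689, 2772);  39689² − 205·2772² = 1 ✓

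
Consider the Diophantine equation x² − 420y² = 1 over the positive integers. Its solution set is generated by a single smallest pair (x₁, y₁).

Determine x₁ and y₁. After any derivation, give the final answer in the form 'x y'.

√420 = [20; 2,40, …], period ℓ=2 (even) → k=1
k=0  a_k=20  p_k/q_k = 20/1
k=1  a_k=2  p_k/q_k = 41/2
(x₁, y₁) = (41, 2);  41² − 420·2² = 1 ✓

41 2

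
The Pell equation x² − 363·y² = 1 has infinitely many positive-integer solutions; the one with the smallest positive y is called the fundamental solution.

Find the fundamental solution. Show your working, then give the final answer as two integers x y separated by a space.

362 19

√363 = [19; 19,38, …], period ℓ=2 (even) → k=1
i=0: a=19 ⇒ p=19, q=1
i=1: a=19 ⇒ p=362, q=19
→ (362, 19).  Check: 362²=131044, 363·19²=131043, difference 1.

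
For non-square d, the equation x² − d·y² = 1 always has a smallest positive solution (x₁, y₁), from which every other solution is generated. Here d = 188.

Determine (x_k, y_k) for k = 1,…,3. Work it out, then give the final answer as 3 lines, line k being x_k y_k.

4607 336
42448897 3095904
391124132351 28525659120

d=188: √d = [13; 1,2,2,6,2,2,1,26] (ℓ=8, even), read p_7/q_7
step 0: (13, 1)  from 13·(1,0) + (0,1)
…
step 3: (96, 7)  from 2·(41,3) + (14,1)
…
step 5: (1330, 97)  from 2·(617,45) + (96,7)
step 6: (3277, 239)  from 2·(1330,97) + (617,45)
step 7: (4607, 336)  from 1·(3277,239) + (1330,97)
→ (4607, 336).  Check: 4607²=21224449, 188·336²=21224448, difference 1.
k=2:  x_2 = 4607·4607+188·336·336 = 42448897,  y_2 = 4607·336+336·4607 = 3095904
k=3:  x_3 = 4607·42448897+188·336·3095904 = 391124132351,  y_3 = 4607·3095904+336·42448897 = 28525659120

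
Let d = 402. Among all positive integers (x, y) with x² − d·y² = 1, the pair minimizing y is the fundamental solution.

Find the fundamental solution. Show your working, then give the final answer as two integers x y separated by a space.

√402 → a₀=20, period (20,40); ℓ=2 even so k=1
step 0: (20, 1)  from 20·(1,0) + (0,1)
step 1: (401, 20)  from 20·(20,1) + (1,0)
→ (401, 20).  Check: 401²=160801, 402·20²=160800, difference 1.

401 20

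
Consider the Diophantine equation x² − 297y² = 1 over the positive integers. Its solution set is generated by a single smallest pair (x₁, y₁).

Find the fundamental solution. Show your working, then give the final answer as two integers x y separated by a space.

48599 2820

[17; 4,3,1,1,2,1,1,3,4,34] for √297; ℓ=10 ⇒ convergent index 9
k=0  a_k=17  p_k/q_k = 17/1
k=1  a_k=4  p_k/q_k = 69/4
…
k=3  a_k=1  p_k/q_k = 293/17
…
k=6  a_k=1  p_k/q_k = 1844/107
…
k=8  a_k=3  p_k/q_k = 11357/659
k=9  a_k=4  p_k/q_k = 48599/2820
(x₁, y₁) = (48599, 2820);  48599² − 297·2820² = 1 ✓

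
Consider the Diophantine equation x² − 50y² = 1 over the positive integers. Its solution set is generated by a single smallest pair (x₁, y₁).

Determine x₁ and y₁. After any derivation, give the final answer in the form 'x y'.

√50 = [7; 14, …], period ℓ=1 (odd) → k=1
i=0: a=7 ⇒ p=7, q=1
i=1: a=14 ⇒ p=99, q=14
(x₁, y₁) = (99, 14);  99² − 50·14² = 1 ✓

99 14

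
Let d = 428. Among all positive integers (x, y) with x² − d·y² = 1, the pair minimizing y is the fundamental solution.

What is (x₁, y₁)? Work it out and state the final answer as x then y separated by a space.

[20; 1,2,4,1,5,10,5,1,4,2,1,40] for √428; ℓ=12 ⇒ convergent index 11
step 0: (20, 1)  from 20·(1,0) + (0,1)
…
step 9: (577179, 27899)  from 4·(119350,5769) + (99779,4823)
step 10: (1273708, 61567)  from 2·(577179,27899) + (119350,5769)
step 11: (1850887, 89466)  from 1·(1273708,61567) + (577179,27899)
fundamental: x₁=1850887, y₁=89466  (since 3425782686769 − 428·8004165156 = 1)

1850887 89466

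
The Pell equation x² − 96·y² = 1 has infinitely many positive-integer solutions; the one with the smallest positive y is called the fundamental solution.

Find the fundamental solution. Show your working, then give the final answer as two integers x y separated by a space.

√96 → a₀=9, period (1,3,1,18); ℓ=4 even so k=3
step 0: (9, 1)  from 9·(1,0) + (0,1)
…
step 2: (39, 4)  from 3·(10,1) + (9,1)
step 3: (49, 5)  from 1·(39,4) + (10,1)
→ (49, 5).  Check: 49²=2401, 96·5²=2400, difference 1.

49 5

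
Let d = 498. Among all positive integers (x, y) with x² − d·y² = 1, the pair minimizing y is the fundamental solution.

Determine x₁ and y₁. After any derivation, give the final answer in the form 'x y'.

179777 8056

d=498: √d = [22; 3,6,22,6,3,44] (ℓ=6, even), read p_5/q_5
step 0: (22, 1)  from 22·(1,0) + (0,1)
step 1: (67, 3)  from 3·(22,1) + (1,0)
step 2: (424, 19)  from 6·(67,3) + (22,1)
step 3: (9395, 421)  from 22·(424,19) + (67,3)
step 4: (56794, 2545)  from 6·(9395,421) + (424,19)
step 5: (179777, 8056)  from 3·(56794,2545) + (9395,421)
(x₁, y₁) = (179777, 8056);  179777² − 498·8056² = 1 ✓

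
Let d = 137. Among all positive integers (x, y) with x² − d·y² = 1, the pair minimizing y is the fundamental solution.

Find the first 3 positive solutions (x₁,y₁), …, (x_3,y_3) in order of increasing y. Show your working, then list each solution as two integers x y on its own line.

6083073 519712
74007554246657 6322892069952
900386710067742990849 76925228065277725280

[11; 1,2,2,1,1,2,2,1,22] for √137; ℓ=9 ⇒ convergent index 17
step 0: (11, 1)  from 11·(1,0) + (0,1)
…
step 3: (82, 7)  from 2·(35,3) + (12,1)
step 4: (117, 10)  from 1·(82,7) + (35,3)
step 5: (199, 17)  from 1·(117,10) + (82,7)
step 6: (515, 44)  from 2·(199,17) + (117,10)
step 7: (1229, 105)  from 2·(515,44) + (199,17)
…
step 9: (39597, 3383)  from 22·(1744,149) + (1229,105)
step 10: (41341, 3532)  from 1·(39597,3383) + (1744,149)
step 11: (122279, 10447)  from 2·(41341,3532) + (39597,3383)
…
step 13: (408178, 34873)  from 1·(285899,24426) + (122279,10447)
step 14: (694077, 59299)  from 1·(408178,34873) + (285899,24426)
step 15: (1796332, 153471)  from 2·(694077,59299) + (408178,34873)
step 16: (4286741, 366241)  from 2·(1796332,153471) + (694077,59299)
step 17: (6083073, 519712)  from 1·(4286741,366241) + (1796332,153471)
(x₁, y₁) = (6083073, 519712);  6083073² − 137·519712² = 1 ✓
(6083073+519712√137)^2 = 74007554246657 + 6322892069952√137
(6083073+519712√137)^3 = 900386710067742990849 + 76925228065277725280√137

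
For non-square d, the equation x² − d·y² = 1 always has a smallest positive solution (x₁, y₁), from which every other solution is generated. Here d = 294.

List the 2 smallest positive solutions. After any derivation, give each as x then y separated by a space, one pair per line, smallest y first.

4801 280
46099201 2688560

√294 → a₀=17, period (6,1,4,1,6,34); ℓ=6 even so k=5
k=0  a_k=17  p_k/q_k = 17/1
k=1  a_k=6  p_k/q_k = 103/6
k=2  a_k=1  p_k/q_k = 120/7
k=3  a_k=4  p_k/q_k = 583/34
k=4  a_k=1  p_k/q_k = 703/41
k=5  a_k=6  p_k/q_k = 4801/280
(x₁, y₁) = (4801, 280);  4801² − 294·280² = 1 ✓
k=2:  x_2 = 4801·4801+294·280·280 = 46099201,  y_2 = 4801·280+280·4801 = 2688560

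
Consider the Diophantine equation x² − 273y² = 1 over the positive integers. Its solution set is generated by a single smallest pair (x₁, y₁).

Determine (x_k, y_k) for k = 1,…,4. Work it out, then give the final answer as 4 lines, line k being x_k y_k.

727 44
1057057 63976
1536960151 93021060
2234739002497 135252557264

√273 → a₀=16, period (1,1,10,1,1,32); ℓ=6 even so k=5
step 0: (16, 1)  from 16·(1,0) + (0,1)
step 1: (17, 1)  from 1·(16,1) + (1,0)
step 2: (33, 2)  from 1·(17,1) + (16,1)
step 3: (347, 21)  from 10·(33,2) + (17,1)
step 4: (380, 23)  from 1·(347,21) + (33,2)
step 5: (727, 44)  from 1·(380,23) + (347,21)
fundamental: x₁=727, y₁=44  (since 528529 − 273·1936 = 1)
(727+44√273)^2 = 1057057 + 63976√273
(727+44√273)^3 = 1536960151 + 93021060√273
(727+44√273)^4 = 2234739002497 + 135252557264√273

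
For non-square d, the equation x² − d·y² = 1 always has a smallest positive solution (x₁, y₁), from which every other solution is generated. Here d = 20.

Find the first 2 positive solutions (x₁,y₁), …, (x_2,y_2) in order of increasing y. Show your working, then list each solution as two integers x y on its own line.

d=20: √d = [4; 2,8] (ℓ=2, even), read p_1/q_1
step 0: (4, 1)  from 4·(1,0) + (0,1)
step 1: (9, 2)  from 2·(4,1) + (1,0)
→ (9, 2).  Check: 9²=81, 20·2²=80, difference 1.
k=2:  x_2 = 9·9+20·2·2 = 161,  y_2 = 9·2+2·9 = 36

9 2
161 36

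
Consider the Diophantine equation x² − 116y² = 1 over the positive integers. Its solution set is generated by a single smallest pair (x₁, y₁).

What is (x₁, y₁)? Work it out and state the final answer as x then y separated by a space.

√116 = [10; 1,3,2,1,4,1,2,3,1,20, …], period ℓ=10 (even) → k=9
step 0: (10, 1)  from 10·(1,0) + (0,1)
step 1: (11, 1)  from 1·(10,1) + (1,0)
step 2: (43, 4)  from 3·(11,1) + (10,1)
…
step 4: (140, 13)  from 1·(97,9) + (43,4)
step 5: (657, 61)  from 4·(140,13) + (97,9)
step 6: (797, 74)  from 1·(657,61) + (140,13)
step 7: (2251, 209)  from 2·(797,74) + (657,61)
step 8: (7550, 701)  from 3·(2251,209) + (797,74)
step 9: (9801, 910)  from 1·(7550,701) + (2251,209)
fundamental: x₁=9801, y₁=910  (since 96059601 − 116·828100 = 1)

9801 910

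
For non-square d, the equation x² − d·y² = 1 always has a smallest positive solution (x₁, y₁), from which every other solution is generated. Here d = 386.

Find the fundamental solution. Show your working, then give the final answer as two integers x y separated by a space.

d=386: √d = [19; 1,1,1,4,1,18,1,4,1,1,1,38] (ℓ=12, even), read p_11/q_11
a_0=19:  p_0=19·1+0=19,  q_0=19·0+1=1
a_1=1:  p_1=1·19+1=20,  q_1=1·1+0=1
…
a_3=1:  p_3=1·39+20=59,  q_3=1·2+1=3
…
a_5=1:  p_5=1·275+59=334,  q_5=1·14+3=17
…
a_8=4:  p_8=4·6621+6287=32771,  q_8=4·337+320=1668
…
a_10=1:  p_10=1·39392+32771=72163,  q_10=1·2005+1668=3673
a_11=1:  p_11=1·72163+39392=111555,  q_11=1·3673+2005=5678
(x₁, y₁) = (111555, 5678);  111555² − 386·5678² = 1 ✓

111555 5678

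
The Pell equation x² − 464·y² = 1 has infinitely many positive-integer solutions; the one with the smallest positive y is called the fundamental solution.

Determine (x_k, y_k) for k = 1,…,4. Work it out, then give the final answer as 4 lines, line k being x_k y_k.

9801 455
192119201 8918910
3765920568201 174828473365
73819574785756801 3426987725981820

√464 → a₀=21, period (1,1,5,1,1,1,5,1,1,42); ℓ=10 even so k=9
k=0  a_k=21  p_k/q_k = 21/1
…
k=3  a_k=5  p_k/q_k = 237/11
…
k=6  a_k=1  p_k/q_k = 797/37
…
k=8  a_k=1  p_k/q_k = 5299/246
k=9  a_k=1  p_k/q_k = 9801/455
→ (9801, 455).  Check: 9801²=96059601, 464·455²=96059600, difference 1.
k=2:  x_2 = 9801·9801+464·455·455 = 192119201,  y_2 = 9801·455+455·9801 = 8918910
k=3:  x_3 = 9801·192119201+464·455·8918910 = 3765920568201,  y_3 = 9801·8918910+455·192119201 = 174828473365
k=4:  x_4 = 9801·3765920568201+464·455·174828473365 = 73819574785756801,  y_4 = 9801·174828473365+455·3765920568201 = 3426987725981820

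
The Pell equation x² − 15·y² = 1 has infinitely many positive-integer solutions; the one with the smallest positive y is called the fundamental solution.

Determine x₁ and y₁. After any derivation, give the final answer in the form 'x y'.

4 1

d=15: √d = [3; 1,6] (ℓ=2, even), read p_1/q_1
a_0=3:  p_0=3·1+0=3,  q_0=3·0+1=1
a_1=1:  p_1=1·3+1=4,  q_1=1·1+0=1
(x₁, y₁) = (4, 1);  4² − 15·1² = 1 ✓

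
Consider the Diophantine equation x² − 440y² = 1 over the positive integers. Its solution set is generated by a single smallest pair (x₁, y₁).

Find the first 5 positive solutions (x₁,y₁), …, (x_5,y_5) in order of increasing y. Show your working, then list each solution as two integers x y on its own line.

√440 = [20; 1,40, …], period ℓ=2 (even) → k=1
i=0: a=20 ⇒ p=20, q=1
i=1: a=1 ⇒ p=21, q=1
fundamental: x₁=21, y₁=1  (since 441 − 440·1 = 1)
n=2: (21,1)∘(21,1) = (21·21+440·1·1, 21·1+1·21) = (881,42)
n=3: (881,42)∘(21,1) = (21·881+440·1·42, 21·42+1·881) = (36981,1763)
n=4: (36981,1763)∘(21,1) = (21·36981+440·1·1763, 21·1763+1·36981) = (1552321,74004)
n=5: (1552321,74004)∘(21,1) = (21·1552321+440·1·74004, 21·74004+1·1552321) = (65160501,3106405)

21 1
881 42
36981 1763
1552321 74004
65160501 3106405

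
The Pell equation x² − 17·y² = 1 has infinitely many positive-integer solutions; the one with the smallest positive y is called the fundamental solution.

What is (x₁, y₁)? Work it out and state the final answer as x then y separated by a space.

33 8

√17 = [4; 8, …], period ℓ=1 (odd) → k=1
a_0=4:  p_0=4·1+0=4,  q_0=4·0+1=1
a_1=8:  p_1=8·4+1=33,  q_1=8·1+0=8
fundamental: x₁=33, y₁=8  (since 1089 − 17·64 = 1)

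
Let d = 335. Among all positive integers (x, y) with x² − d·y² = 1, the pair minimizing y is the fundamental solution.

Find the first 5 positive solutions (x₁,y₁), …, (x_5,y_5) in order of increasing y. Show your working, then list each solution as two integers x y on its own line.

604 33
729631 39864
881393644 48155679
1064722792321 58172020368
1286184251730124 70271752448865

[18; 3,3,3,36] for √335; ℓ=4 ⇒ convergent index 3
a_0=18:  p_0=18·1+0=18,  q_0=18·0+1=1
a_1=3:  p_1=3·18+1=55,  q_1=3·1+0=3
a_2=3:  p_2=3·55+18=183,  q_2=3·3+1=10
a_3=3:  p_3=3·183+55=604,  q_3=3·10+3=33
(x₁, y₁) = (604, 33);  604² − 335·33² = 1 ✓
(604+33√335)^2 = 729631 + 39864√335
(604+33√335)^3 = 881393644 + 48155679√335
(604+33√335)^4 = 1064722792321 + 58172020368√335
(604+33√335)^5 = 1286184251730124 + 70271752448865√335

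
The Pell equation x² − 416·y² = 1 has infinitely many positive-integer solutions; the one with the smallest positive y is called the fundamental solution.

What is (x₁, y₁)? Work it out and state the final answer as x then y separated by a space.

√416 = [20; 2,1,1,9,1,1,2,40, …], period ℓ=8 (even) → k=7
a_0=20:  p_0=20·1+0=20,  q_0=20·0+1=1
…
a_5=1:  p_5=1·979+102=1081,  q_5=1·48+5=53
a_6=1:  p_6=1·1081+979=2060,  q_6=1·53+48=101
a_7=2:  p_7=2·2060+1081=5201,  q_7=2·101+53=255
(x₁, y₁) = (5201, 255);  5201² − 416·255² = 1 ✓

5201 255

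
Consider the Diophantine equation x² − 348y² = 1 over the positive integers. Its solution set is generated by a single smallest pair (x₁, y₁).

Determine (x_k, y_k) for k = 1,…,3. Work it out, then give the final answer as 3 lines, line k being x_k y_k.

√348 = [18; 1,1,1,8,1,1,1,36, …], period ℓ=8 (even) → k=7
a_0=18:  p_0=18·1+0=18,  q_0=18·0+1=1
a_1=1:  p_1=1·18+1=19,  q_1=1·1+0=1
a_2=1:  p_2=1·19+18=37,  q_2=1·1+1=2
…
a_5=1:  p_5=1·485+56=541,  q_5=1·26+3=29
a_6=1:  p_6=1·541+485=1026,  q_6=1·29+26=55
a_7=1:  p_7=1·1026+541=1567,  q_7=1·55+29=84
(x₁, y₁) = (1567, 84);  1567² − 348·84² = 1 ✓
k=2:  x_2 = 1567·1567+348·84·84 = 4910977,  y_2 = 1567·84+84·1567 = 263256
k=3:  x_3 = 1567·4910977+348·84·263256 = 15391000351,  y_3 = 1567·263256+84·4910977 = 825044220

1567 84
4910977 263256
15391000351 825044220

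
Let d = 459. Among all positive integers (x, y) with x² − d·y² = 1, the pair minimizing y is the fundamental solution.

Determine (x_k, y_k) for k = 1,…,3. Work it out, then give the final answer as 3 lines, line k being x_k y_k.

499850 23331
499700044999 23324000700
499550134985000450 23317003499766669

√459 = [21; 2,2,1,4,21,4,1,2,2,42, …], period ℓ=10 (even) → k=9
i=0: a=21 ⇒ p=21, q=1
i=1: a=2 ⇒ p=43, q=2
i=2: a=2 ⇒ p=107, q=5
…
i=4: a=4 ⇒ p=707, q=33
i=5: a=21 ⇒ p=14997, q=700
i=6: a=4 ⇒ p=60695, q=2833
i=7: a=1 ⇒ p=75692, q=3533
i=8: a=2 ⇒ p=212079, q=9899
i=9: a=2 ⇒ p=499850, q=23331
(x₁, y₁) = (499850, 23331);  499850² − 459·23331² = 1 ✓
n=2: (499850,23331)∘(499850,23331) = (499850·499850+459·23331·23331, 499850·23331+23331·499850) = (499700044999,23324000700)
n=3: (499700044999,23324000700)∘(499850,23331) = (499850·499700044999+459·23331·23324000700, 499850·23324000700+23331·499700044999) = (499550134985000450,23317003499766669)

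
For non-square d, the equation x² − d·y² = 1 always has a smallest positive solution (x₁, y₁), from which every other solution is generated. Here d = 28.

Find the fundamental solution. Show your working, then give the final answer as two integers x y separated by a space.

[5; 3,2,3,10] for √28; ℓ=4 ⇒ convergent index 3
i=0: a=5 ⇒ p=5, q=1
…
i=2: a=2 ⇒ p=37, q=7
i=3: a=3 ⇒ p=127, q=24
fundamental: x₁=127, y₁=24  (since 16129 − 28·576 = 1)

127 24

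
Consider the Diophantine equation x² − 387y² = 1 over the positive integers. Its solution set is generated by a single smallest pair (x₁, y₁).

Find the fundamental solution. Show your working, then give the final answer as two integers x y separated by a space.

3482 177

√387 = [19; 1,2,19,2,1,38, …], period ℓ=6 (even) → k=5
a_0=19:  p_0=19·1+0=19,  q_0=19·0+1=1
a_1=1:  p_1=1·19+1=20,  q_1=1·1+0=1
…
a_3=19:  p_3=19·59+20=1141,  q_3=19·3+1=58
a_4=2:  p_4=2·1141+59=2341,  q_4=2·58+3=119
a_5=1:  p_5=1·2341+1141=3482,  q_5=1·119+58=177
fundamental: x₁=3482, y₁=177  (since 12124324 − 387·31329 = 1)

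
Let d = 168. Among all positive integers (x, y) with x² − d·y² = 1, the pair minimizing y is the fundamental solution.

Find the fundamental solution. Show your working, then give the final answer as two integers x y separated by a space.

d=168: √d = [12; 1,24] (ℓ=2, even), read p_1/q_1
i=0: a=12 ⇒ p=12, q=1
i=1: a=1 ⇒ p=13, q=1
fundamental: x₁=13, y₁=1  (since 169 − 168·1 = 1)

13 1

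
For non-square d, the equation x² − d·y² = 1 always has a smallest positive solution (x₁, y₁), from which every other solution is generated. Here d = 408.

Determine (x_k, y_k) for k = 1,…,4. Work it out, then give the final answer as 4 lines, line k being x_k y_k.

101 5
20401 1010
4120901 204015
832401601 41210020

√408 → a₀=20, period (5,40); ℓ=2 even so k=1
step 0: (20, 1)  from 20·(1,0) + (0,1)
step 1: (101, 5)  from 5·(20,1) + (1,0)
fundamental: x₁=101, y₁=5  (since 10201 − 408·25 = 1)
n=2: (101,5)∘(101,5) = (101·101+408·5·5, 101·5+5·101) = (20401,1010)
n=3: (20401,1010)∘(101,5) = (101·20401+408·5·1010, 101·1010+5·20401) = (4120901,204015)
n=4: (4120901,204015)∘(101,5) = (101·4120901+408·5·204015, 101·204015+5·4120901) = (832401601,41210020)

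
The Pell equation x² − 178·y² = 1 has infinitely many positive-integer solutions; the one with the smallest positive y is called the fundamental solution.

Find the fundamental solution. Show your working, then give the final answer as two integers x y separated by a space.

[13; 2,1,12,1,2,26] for √178; ℓ=6 ⇒ convergent index 5
step 0: (13, 1)  from 13·(1,0) + (0,1)
…
step 2: (40, 3)  from 1·(27,2) + (13,1)
…
step 4: (547, 41)  from 1·(507,38) + (40,3)
step 5: (1601, 120)  from 2·(547,41) + (507,38)
(x₁, y₁) = (1601, 120);  1601² − 178·120² = 1 ✓

1601 120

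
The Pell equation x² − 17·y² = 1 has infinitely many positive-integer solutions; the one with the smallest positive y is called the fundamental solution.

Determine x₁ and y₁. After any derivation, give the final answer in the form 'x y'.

√17 = [4; 8, …], period ℓ=1 (odd) → k=1
i=0: a=4 ⇒ p=4, q=1
i=1: a=8 ⇒ p=33, q=8
(x₁, y₁) = (33, 8);  33² − 17·8² = 1 ✓

33 8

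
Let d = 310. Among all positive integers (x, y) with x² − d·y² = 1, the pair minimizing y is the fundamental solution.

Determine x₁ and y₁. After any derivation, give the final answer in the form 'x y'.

848719 48204

√310 → a₀=17, period (1,1,1,1,5,…,1,1,34); ℓ=16 even so k=15
step 0: (17, 1)  from 17·(1,0) + (0,1)
…
step 2: (35, 2)  from 1·(18,1) + (17,1)
…
step 4: (88, 5)  from 1·(53,3) + (35,2)
step 5: (493, 28)  from 5·(88,5) + (53,3)
…
step 7: (2060, 117)  from 1·(1567,89) + (493,28)
step 8: (5687, 323)  from 2·(2060,117) + (1567,89)
step 9: (7747, 440)  from 1·(5687,323) + (2060,117)
step 10: (28928, 1643)  from 3·(7747,440) + (5687,323)
step 11: (152387, 8655)  from 5·(28928,1643) + (7747,440)
step 12: (181315, 10298)  from 1·(152387,8655) + (28928,1643)
step 13: (333702, 18953)  from 1·(181315,10298) + (152387,8655)
step 14: (515017, 29251)  from 1·(333702,18953) + (181315,10298)
step 15: (848719, 48204)  from 1·(515017,29251) + (333702,18953)
→ (848719, 48204).  Check: 848719²=720323940961, 310·48204²=720323940960, difference 1.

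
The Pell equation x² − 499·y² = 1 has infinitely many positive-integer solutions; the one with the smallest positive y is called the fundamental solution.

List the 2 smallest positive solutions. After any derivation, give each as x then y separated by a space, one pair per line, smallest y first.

d=499: √d = [22; 2,1,21,1,2,44] (ℓ=6, even), read p_5/q_5
k=0  a_k=22  p_k/q_k = 22/1
…
k=2  a_k=1  p_k/q_k = 67/3
…
k=4  a_k=1  p_k/q_k = 1519/68
k=5  a_k=2  p_k/q_k = 4490/201
fundamental: x₁=4490, y₁=201  (since 20160100 − 499·40401 = 1)
k=2:  x_2 = 4490·4490+499·201·201 = 40320199,  y_2 = 4490·201+201·4490 = 1804980

4490 201
40320199 1804980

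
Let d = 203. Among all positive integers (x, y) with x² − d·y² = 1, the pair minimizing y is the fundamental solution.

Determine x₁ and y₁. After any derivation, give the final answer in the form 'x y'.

57 4

d=203: √d = [14; 4,28] (ℓ=2, even), read p_1/q_1
a_0=14:  p_0=14·1+0=14,  q_0=14·0+1=1
a_1=4:  p_1=4·14+1=57,  q_1=4·1+0=4
fundamental: x₁=57, y₁=4  (since 3249 − 203·16 = 1)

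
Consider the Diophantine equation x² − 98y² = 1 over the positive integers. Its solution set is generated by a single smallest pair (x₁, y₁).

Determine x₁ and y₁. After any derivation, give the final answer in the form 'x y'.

√98 → a₀=9, period (1,8,1,18); ℓ=4 even so k=3
k=0  a_k=9  p_k/q_k = 9/1
…
k=2  a_k=8  p_k/q_k = 89/9
k=3  a_k=1  p_k/q_k = 99/10
(x₁, y₁) = (99, 10);  99² − 98·10² = 1 ✓

99 10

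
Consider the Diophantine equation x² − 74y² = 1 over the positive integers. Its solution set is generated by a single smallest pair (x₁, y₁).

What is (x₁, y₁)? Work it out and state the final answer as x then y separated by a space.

3699 430

d=74: √d = [8; 1,1,1,1,16] (ℓ=5, odd), read p_9/q_9
i=0: a=8 ⇒ p=8, q=1
i=1: a=1 ⇒ p=9, q=1
i=2: a=1 ⇒ p=17, q=2
i=3: a=1 ⇒ p=26, q=3
i=4: a=1 ⇒ p=43, q=5
i=5: a=16 ⇒ p=714, q=83
…
i=7: a=1 ⇒ p=1471, q=171
i=8: a=1 ⇒ p=2228, q=259
i=9: a=1 ⇒ p=3699, q=430
fundamental: x₁=3699, y₁=430  (since 13682601 − 74·184900 = 1)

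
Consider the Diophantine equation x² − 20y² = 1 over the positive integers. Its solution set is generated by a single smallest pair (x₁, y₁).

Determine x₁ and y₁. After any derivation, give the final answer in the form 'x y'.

[4; 2,8] for √20; ℓ=2 ⇒ convergent index 1
i=0: a=4 ⇒ p=4, q=1
i=1: a=2 ⇒ p=9, q=2
→ (9, 2).  Check: 9²=81, 20·2²=80, difference 1.

9 2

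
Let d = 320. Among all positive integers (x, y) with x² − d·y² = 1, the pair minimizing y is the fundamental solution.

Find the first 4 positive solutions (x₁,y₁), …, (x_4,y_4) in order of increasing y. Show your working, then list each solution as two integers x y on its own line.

161 9
51841 2898
16692641 933147
5374978561 300470436

[17; 1,7,1,34] for √320; ℓ=4 ⇒ convergent index 3
i=0: a=17 ⇒ p=17, q=1
…
i=2: a=7 ⇒ p=143, q=8
i=3: a=1 ⇒ p=161, q=9
fundamental: x₁=161, y₁=9  (since 25921 − 320·81 = 1)
(161+9√320)^2 = 51841 + 2898√320
(161+9√320)^3 = 16692641 + 933147√320
(161+9√320)^4 = 5374978561 + 300470436√320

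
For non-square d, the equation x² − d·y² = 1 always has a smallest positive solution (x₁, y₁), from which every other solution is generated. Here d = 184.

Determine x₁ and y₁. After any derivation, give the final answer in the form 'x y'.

√184 → a₀=13, period (1,1,3,2,1,2,1,2,3,1,1,26); ℓ=12 even so k=11
i=0: a=13 ⇒ p=13, q=1
…
i=6: a=2 ⇒ p=841, q=62
…
i=10: a=1 ⇒ p=13741, q=1013
i=11: a=1 ⇒ p=24335, q=1794
fundamental: x₁=24335, y₁=1794  (since 592192225 − 184·3218436 = 1)

24335 1794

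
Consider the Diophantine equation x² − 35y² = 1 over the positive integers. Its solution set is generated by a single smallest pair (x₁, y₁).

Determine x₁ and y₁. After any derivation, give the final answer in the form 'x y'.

[5; 1,10] for √35; ℓ=2 ⇒ convergent index 1
step 0: (5, 1)  from 5·(1,0) + (0,1)
step 1: (6, 1)  from 1·(5,1) + (1,0)
fundamental: x₁=6, y₁=1  (since 36 − 35·1 = 1)

6 1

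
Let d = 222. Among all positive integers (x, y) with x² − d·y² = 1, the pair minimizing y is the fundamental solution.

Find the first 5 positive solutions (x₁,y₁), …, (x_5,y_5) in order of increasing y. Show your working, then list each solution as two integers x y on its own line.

√222 = [14; 1,8,1,28, …], period ℓ=4 (even) → k=3
i=0: a=14 ⇒ p=14, q=1
…
i=2: a=8 ⇒ p=134, q=9
i=3: a=1 ⇒ p=149, q=10
→ (149, 10).  Check: 149²=22201, 222·10²=22200, difference 1.
k=2:  x_2 = 149·149+222·10·10 = 44401,  y_2 = 149·10+10·149 = 2980
k=3:  x_3 = 149·44401+222·10·2980 = 13231349,  y_3 = 149·2980+10·44401 = 888030
k=4:  x_4 = 149·13231349+222·10·888030 = 3942897601,  y_4 = 149·888030+10·13231349 = 264629960
k=5:  x_5 = 149·3942897601+222·10·264629960 = 1174970253749,  y_5 = 149·264629960+10·3942897601 = 78858840050

149 10
44401 2980
13231349 888030
3942897601 264629960
1174970253749 78858840050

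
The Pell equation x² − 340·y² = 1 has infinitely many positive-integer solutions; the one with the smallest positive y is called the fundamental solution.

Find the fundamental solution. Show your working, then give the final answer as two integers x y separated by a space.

[18; 2,3,1,1,1,…,3,2,36] for √340; ℓ=14 ⇒ convergent index 13
a_0=18:  p_0=18·1+0=18,  q_0=18·0+1=1
a_1=2:  p_1=2·18+1=37,  q_1=2·1+0=2
a_2=3:  p_2=3·37+18=129,  q_2=3·2+1=7
…
a_6=1:  p_6=1·461+295=756,  q_6=1·25+16=41
a_7=8:  p_7=8·756+461=6509,  q_7=8·41+25=353
a_8=1:  p_8=1·6509+756=7265,  q_8=1·353+41=394
…
a_11=1:  p_11=1·21039+13774=34813,  q_11=1·1141+747=1888
a_12=3:  p_12=3·34813+21039=125478,  q_12=3·1888+1141=6805
a_13=2:  p_13=2·125478+34813=285769,  q_13=2·6805+1888=15498
(x₁, y₁) = (285769, 15498);  285769² − 340·15498² = 1 ✓

285769 15498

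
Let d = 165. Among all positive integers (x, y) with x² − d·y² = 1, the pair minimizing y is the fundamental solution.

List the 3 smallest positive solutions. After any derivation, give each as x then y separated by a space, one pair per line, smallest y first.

[12; 1,5,2,5,1,24] for √165; ℓ=6 ⇒ convergent index 5
a_0=12:  p_0=12·1+0=12,  q_0=12·0+1=1
a_1=1:  p_1=1·12+1=13,  q_1=1·1+0=1
a_2=5:  p_2=5·13+12=77,  q_2=5·1+1=6
a_3=2:  p_3=2·77+13=167,  q_3=2·6+1=13
a_4=5:  p_4=5·167+77=912,  q_4=5·13+6=71
a_5=1:  p_5=1·912+167=1079,  q_5=1·71+13=84
fundamental: x₁=1079, y₁=84  (since 1164241 − 165·7056 = 1)
n=2: (1079,84)∘(1079,84) = (1079·1079+165·84·84, 1079·84+84·1079) = (2328481,181272)
n=3: (2328481,181272)∘(1079,84) = (1079·2328481+165·84·181272, 1079·181272+84·2328481) = (5024860919,391184892)

1079 84
2328481 181272
5024860919 391184892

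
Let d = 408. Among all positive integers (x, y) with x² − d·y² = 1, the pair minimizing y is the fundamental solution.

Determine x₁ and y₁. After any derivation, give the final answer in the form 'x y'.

101 5

d=408: √d = [20; 5,40] (ℓ=2, even), read p_1/q_1
a_0=20:  p_0=20·1+0=20,  q_0=20·0+1=1
a_1=5:  p_1=5·20+1=101,  q_1=5·1+0=5
(x₁, y₁) = (101, 5);  101² − 408·5² = 1 ✓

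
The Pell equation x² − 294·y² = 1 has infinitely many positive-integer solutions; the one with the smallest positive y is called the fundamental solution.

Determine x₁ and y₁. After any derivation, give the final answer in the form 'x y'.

4801 280

[17; 6,1,4,1,6,34] for √294; ℓ=6 ⇒ convergent index 5
i=0: a=17 ⇒ p=17, q=1
i=1: a=6 ⇒ p=103, q=6
i=2: a=1 ⇒ p=120, q=7
i=3: a=4 ⇒ p=583, q=34
i=4: a=1 ⇒ p=703, q=41
i=5: a=6 ⇒ p=4801, q=280
fundamental: x₁=4801, y₁=280  (since 23049601 − 294·78400 = 1)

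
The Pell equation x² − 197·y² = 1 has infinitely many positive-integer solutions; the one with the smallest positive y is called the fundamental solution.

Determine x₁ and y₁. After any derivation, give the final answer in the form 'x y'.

393 28

[14; 28] for √197; ℓ=1 ⇒ convergent index 1
step 0: (14, 1)  from 14·(1,0) + (0,1)
step 1: (393, 28)  from 28·(14,1) + (1,0)
→ (393, 28).  Check: 393²=154449, 197·28²=154448, difference 1.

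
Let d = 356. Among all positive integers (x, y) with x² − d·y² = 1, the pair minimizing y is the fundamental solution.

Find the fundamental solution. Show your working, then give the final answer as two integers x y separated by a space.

500001 26500

d=356: √d = [18; 1,6,1,1,2,…,6,1,36] (ℓ=14, even), read p_13/q_13
k=0  a_k=18  p_k/q_k = 18/1
…
k=2  a_k=6  p_k/q_k = 132/7
…
k=7  a_k=8  p_k/q_k = 8717/462
…
k=12  a_k=6  p_k/q_k = 433982/23001
k=13  a_k=1  p_k/q_k = 500001/26500
→ (500001, 26500).  Check: 500001²=250001000001, 356·26500²=250001000000, difference 1.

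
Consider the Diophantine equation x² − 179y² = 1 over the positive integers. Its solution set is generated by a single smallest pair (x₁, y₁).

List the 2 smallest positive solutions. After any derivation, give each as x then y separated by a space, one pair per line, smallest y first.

d=179: √d = [13; 2,1,1,1,3,…,1,2,26] (ℓ=14, even), read p_13/q_13
i=0: a=13 ⇒ p=13, q=1
i=1: a=2 ⇒ p=27, q=2
…
i=4: a=1 ⇒ p=107, q=8
i=5: a=3 ⇒ p=388, q=29
…
i=8: a=5 ⇒ p=137042, q=10243
…
i=12: a=1 ⇒ p=1588459, q=118727
i=13: a=2 ⇒ p=4190210, q=313191
fundamental: x₁=4190210, y₁=313191  (since 17557859844100 − 179·98088602481 = 1)
k=2:  x_2 = 4190210·4190210+179·313191·313191 = 35115719688199,  y_2 = 4190210·313191+313191·4190210 = 2624672120220

4190210 313191
35115719688199 2624672120220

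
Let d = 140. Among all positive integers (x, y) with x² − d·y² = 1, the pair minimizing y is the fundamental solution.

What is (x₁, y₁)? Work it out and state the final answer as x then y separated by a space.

√140 → a₀=11, period (1,4,1,22); ℓ=4 even so k=3
a_0=11:  p_0=11·1+0=11,  q_0=11·0+1=1
…
a_2=4:  p_2=4·12+11=59,  q_2=4·1+1=5
a_3=1:  p_3=1·59+12=71,  q_3=1·5+1=6
(x₁, y₁) = (71, 6);  71² − 140·6² = 1 ✓

71 6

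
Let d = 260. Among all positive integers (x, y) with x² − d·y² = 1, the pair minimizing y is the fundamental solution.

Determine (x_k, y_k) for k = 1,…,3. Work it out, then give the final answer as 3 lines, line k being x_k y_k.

129 8
33281 2064
8586369 532504

√260 → a₀=16, period (8,32); ℓ=2 even so k=1
step 0: (16, 1)  from 16·(1,0) + (0,1)
step 1: (129, 8)  from 8·(16,1) + (1,0)
(x₁, y₁) = (129, 8);  129² − 260·8² = 1 ✓
k=2:  x_2 = 129·129+260·8·8 = 33281,  y_2 = 129·8+8·129 = 2064
k=3:  x_3 = 129·33281+260·8·2064 = 8586369,  y_3 = 129·2064+8·33281 = 532504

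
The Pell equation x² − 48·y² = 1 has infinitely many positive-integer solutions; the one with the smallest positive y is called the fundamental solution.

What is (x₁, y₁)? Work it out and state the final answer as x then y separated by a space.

√48 = [6; 1,12, …], period ℓ=2 (even) → k=1
a_0=6:  p_0=6·1+0=6,  q_0=6·0+1=1
a_1=1:  p_1=1·6+1=7,  q_1=1·1+0=1
(x₁, y₁) = (7, 1);  7² − 48·1² = 1 ✓

7 1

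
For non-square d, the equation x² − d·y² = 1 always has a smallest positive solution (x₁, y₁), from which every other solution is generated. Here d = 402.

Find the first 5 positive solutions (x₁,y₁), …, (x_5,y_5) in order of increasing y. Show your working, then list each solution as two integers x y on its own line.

√402 = [20; 20,40, …], period ℓ=2 (even) → k=1
i=0: a=20 ⇒ p=20, q=1
i=1: a=20 ⇒ p=401, q=20
→ (401, 20).  Check: 401²=160801, 402·20²=160800, difference 1.
(401+20√402)^2 = 321601 + 16040√402
(401+20√402)^3 = 257923601 + 12864060√402
(401+20√402)^4 = 206854406401 + 10316960080√402
(401+20√402)^5 = 165896976010001 + 8274189120100√402

401 20
321601 16040
257923601 12864060
206854406401 10316960080
165896976010001 8274189120100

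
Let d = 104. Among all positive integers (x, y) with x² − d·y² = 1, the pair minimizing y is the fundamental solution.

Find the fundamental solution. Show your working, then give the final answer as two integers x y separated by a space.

√104 = [10; 5,20, …], period ℓ=2 (even) → k=1
a_0=10:  p_0=10·1+0=10,  q_0=10·0+1=1
a_1=5:  p_1=5·10+1=51,  q_1=5·1+0=5
→ (51, 5).  Check: 51²=2601, 104·5²=2600, difference 1.

51 5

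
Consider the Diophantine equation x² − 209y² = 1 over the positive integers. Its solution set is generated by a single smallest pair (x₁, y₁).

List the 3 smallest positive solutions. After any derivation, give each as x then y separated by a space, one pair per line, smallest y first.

[14; 2,5,3,2,3,5,2,28] for √209; ℓ=8 ⇒ convergent index 7
step 0: (14, 1)  from 14·(1,0) + (0,1)
…
step 2: (159, 11)  from 5·(29,2) + (14,1)
…
step 6: (21266, 1471)  from 5·(4019,278) + (1171,81)
step 7: (46551, 3220)  from 2·(21266,1471) + (4019,278)
→ (46551, 3220).  Check: 46551²=2166995601, 209·3220²=2166995600, difference 1.
(46551+3220√209)^2 = 4333991201 + 299788440√209
(46551+3220√209)^3 = 403503248748951 + 27910903337660√209

46551 3220
4333991201 299788440
403503248748951 27910903337660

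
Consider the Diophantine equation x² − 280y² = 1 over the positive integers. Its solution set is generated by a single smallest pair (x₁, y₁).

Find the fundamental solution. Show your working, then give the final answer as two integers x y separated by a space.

√280 → a₀=16, period (1,2,1,2,1,32); ℓ=6 even so k=5
a_0=16:  p_0=16·1+0=16,  q_0=16·0+1=1
…
a_4=2:  p_4=2·67+50=184,  q_4=2·4+3=11
a_5=1:  p_5=1·184+67=251,  q_5=1·11+4=15
→ (251, 15).  Check: 251²=63001, 280·15²=63000, difference 1.

251 15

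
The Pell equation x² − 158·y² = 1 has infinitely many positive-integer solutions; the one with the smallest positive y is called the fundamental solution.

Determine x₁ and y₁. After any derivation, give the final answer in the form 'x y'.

[12; 1,1,3,12,3,1,1,24] for √158; ℓ=8 ⇒ convergent index 7
k=0  a_k=12  p_k/q_k = 12/1
…
k=6  a_k=1  p_k/q_k = 4412/351
k=7  a_k=1  p_k/q_k = 7743/616
(x₁, y₁) = (7743, 616);  7743² − 158·616² = 1 ✓

7743 616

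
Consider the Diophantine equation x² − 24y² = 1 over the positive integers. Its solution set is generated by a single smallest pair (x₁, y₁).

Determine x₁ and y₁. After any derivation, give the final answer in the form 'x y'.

d=24: √d = [4; 1,8] (ℓ=2, even), read p_1/q_1
k=0  a_k=4  p_k/q_k = 4/1
k=1  a_k=1  p_k/q_k = 5/1
fundamental: x₁=5, y₁=1  (since 25 − 24·1 = 1)

5 1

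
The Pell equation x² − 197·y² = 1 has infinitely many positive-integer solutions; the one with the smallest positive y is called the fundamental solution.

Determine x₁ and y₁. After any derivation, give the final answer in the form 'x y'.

393 28

√197 → a₀=14, period (28); ℓ=1 odd so k=1
a_0=14:  p_0=14·1+0=14,  q_0=14·0+1=1
a_1=28:  p_1=28·14+1=393,  q_1=28·1+0=28
→ (393, 28).  Check: 393²=154449, 197·28²=154448, difference 1.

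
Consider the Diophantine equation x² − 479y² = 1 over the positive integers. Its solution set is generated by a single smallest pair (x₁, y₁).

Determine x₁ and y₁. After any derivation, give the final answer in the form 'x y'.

2989440 136591

√479 → a₀=21, period (1,7,1,3,2,21,2,3,1,7,1,42); ℓ=12 even so k=11
step 0: (21, 1)  from 21·(1,0) + (0,1)
step 1: (22, 1)  from 1·(21,1) + (1,0)
step 2: (175, 8)  from 7·(22,1) + (21,1)
…
step 8: (264712, 12095)  from 3·(75879,3467) + (37075,1694)
step 9: (340591, 15562)  from 1·(264712,12095) + (75879,3467)
step 10: (2648849, 121029)  from 7·(340591,15562) + (264712,12095)
step 11: (2989440, 136591)  from 1·(2648849,121029) + (340591,15562)
→ (2989440, 136591).  Check: 2989440²=8936751513600, 479·136591²=8936751513599, difference 1.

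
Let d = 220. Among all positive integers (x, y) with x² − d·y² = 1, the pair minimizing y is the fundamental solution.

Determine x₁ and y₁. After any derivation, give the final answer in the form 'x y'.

89 6

[14; 1,4,1,28] for √220; ℓ=4 ⇒ convergent index 3
k=0  a_k=14  p_k/q_k = 14/1
k=1  a_k=1  p_k/q_k = 15/1
k=2  a_k=4  p_k/q_k = 74/5
k=3  a_k=1  p_k/q_k = 89/6
fundamental: x₁=89, y₁=6  (since 7921 − 220·36 = 1)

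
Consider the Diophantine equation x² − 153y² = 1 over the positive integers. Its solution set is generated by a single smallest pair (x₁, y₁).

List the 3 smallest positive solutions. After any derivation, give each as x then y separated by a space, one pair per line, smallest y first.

2177 176
9478657 766304
41270070401 3336487440

√153 → a₀=12, period (2,1,2,2,2,1,2,24); ℓ=8 even so k=7
step 0: (12, 1)  from 12·(1,0) + (0,1)
step 1: (25, 2)  from 2·(12,1) + (1,0)
step 2: (37, 3)  from 1·(25,2) + (12,1)
step 3: (99, 8)  from 2·(37,3) + (25,2)
step 4: (235, 19)  from 2·(99,8) + (37,3)
step 5: (569, 46)  from 2·(235,19) + (99,8)
step 6: (804, 65)  from 1·(569,46) + (235,19)
step 7: (2177, 176)  from 2·(804,65) + (569,46)
→ (2177, 176).  Check: 2177²=4739329, 153·176²=4739328, difference 1.
n=2: (2177,176)∘(2177,176) = (2177·2177+153·176·176, 2177·176+176·2177) = (9478657,766304)
n=3: (9478657,766304)∘(2177,176) = (2177·9478657+153·176·766304, 2177·766304+176·9478657) = (41270070401,3336487440)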